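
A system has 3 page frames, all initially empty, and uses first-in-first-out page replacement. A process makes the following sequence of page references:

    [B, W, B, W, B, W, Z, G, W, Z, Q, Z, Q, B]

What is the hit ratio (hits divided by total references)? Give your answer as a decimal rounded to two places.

0.57

B: miss, frames (B)
W: miss, frames (B W)
B: hit
W: hit
B: hit
W: hit
Z: miss, frames (B W Z)
G: miss, evict B, frames (W Z G)
W: hit
Z: hit
Q: miss, evict W, frames (Z G Q)
Z: hit
Q: hit
B: miss, evict Z, frames (G Q B)
Hits: 8 of 14 references → 8/14 = 0.5714.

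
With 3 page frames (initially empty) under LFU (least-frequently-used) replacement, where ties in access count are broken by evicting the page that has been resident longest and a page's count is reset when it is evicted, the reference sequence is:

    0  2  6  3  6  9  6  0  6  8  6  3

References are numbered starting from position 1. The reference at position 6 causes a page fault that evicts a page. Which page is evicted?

pos 1: 0 → miss, frames (0)
pos 2: 2 → miss, frames (0 2)
pos 3: 6 → miss, frames (0 2 6)
pos 4: 3 → miss, evict 0, frames (2 6 3)
pos 5: 6 → hit
pos 6: 9 → miss, evict 2, frames (6 3 9)
At position 6, page 2 is evicted.

2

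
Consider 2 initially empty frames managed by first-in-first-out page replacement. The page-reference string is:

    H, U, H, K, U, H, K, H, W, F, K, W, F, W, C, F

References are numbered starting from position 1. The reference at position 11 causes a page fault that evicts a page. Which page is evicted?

W

pos 1: H → miss, frames [H]
pos 2: U → miss, frames [H, U]
pos 3: H → hit
pos 4: K → miss, evict H, frames [U, K]
pos 5: U → hit
pos 6: H → miss, evict U, frames [K, H]
pos 7: K → hit
pos 8: H → hit
pos 9: W → miss, evict K, frames [H, W]
pos 10: F → miss, evict H, frames [W, F]
pos 11: K → miss, evict W, frames [F, K]
At position 11, page W is evicted.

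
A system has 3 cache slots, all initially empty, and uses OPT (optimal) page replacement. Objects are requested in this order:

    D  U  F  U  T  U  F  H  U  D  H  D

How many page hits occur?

D → miss, frames {D}
U → miss, frames {D,U}
F → miss, frames {D,U,F}
U → hit
T → miss, evict D, frames {U,F,T}
U → hit
F → hit
H → miss, evict T, frames {U,F,H}
U → hit
D → miss, evict F, frames {U,H,D}
H → hit
D → hit
Hits: 6.

6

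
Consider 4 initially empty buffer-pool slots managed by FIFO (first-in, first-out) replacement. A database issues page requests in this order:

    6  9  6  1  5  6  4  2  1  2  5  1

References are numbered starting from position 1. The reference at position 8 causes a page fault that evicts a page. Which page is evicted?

pos 1: 6 → fault, frames (6)
pos 2: 9 → fault, frames (6 9)
pos 3: 6 → hit
pos 4: 1 → fault, frames (6 9 1)
pos 5: 5 → fault, frames (6 9 1 5)
pos 6: 6 → hit
pos 7: 4 → fault, evict 6, frames (9 1 5 4)
pos 8: 2 → fault, evict 9, frames (1 5 4 2)
At position 8, page 9 is evicted.

9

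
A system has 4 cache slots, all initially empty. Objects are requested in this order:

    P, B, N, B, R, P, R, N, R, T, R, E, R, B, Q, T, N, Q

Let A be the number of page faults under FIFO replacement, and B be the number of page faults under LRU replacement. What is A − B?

-1

Under FIFO: F F F . F . . . . F . F . F F . F . → 9 faults.
Under LRU: F F F . F . . . . F . F . F F F F . → 10 faults.
A − B = 9 − 10 = -1.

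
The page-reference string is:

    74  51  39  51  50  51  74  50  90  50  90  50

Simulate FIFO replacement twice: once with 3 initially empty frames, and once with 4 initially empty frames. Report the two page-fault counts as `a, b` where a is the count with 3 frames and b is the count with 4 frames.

3 frames: F F F . F . F . F . . . → 6 faults.
4 frames: F F F . F . . . F . . . → 5 faults.
5 < 6: adding a frame reduced faults, as is typical.

6, 5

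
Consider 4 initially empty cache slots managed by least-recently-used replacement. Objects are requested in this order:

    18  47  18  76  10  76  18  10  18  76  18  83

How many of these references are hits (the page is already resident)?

18 → miss, frames [18]
47 → miss, frames [18, 47]
18 → hit
76 → miss, frames [47, 18, 76]
10 → miss, frames [47, 18, 76, 10]
76 → hit
18 → hit
10 → hit
18 → hit
76 → hit
18 → hit
83 → miss, evict 47, frames [10, 76, 18, 83]
Hits: 7.

7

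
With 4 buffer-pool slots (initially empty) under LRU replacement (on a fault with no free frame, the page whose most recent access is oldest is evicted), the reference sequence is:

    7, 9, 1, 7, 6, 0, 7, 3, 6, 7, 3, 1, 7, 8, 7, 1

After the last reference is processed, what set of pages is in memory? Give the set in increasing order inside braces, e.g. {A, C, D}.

7: fault, frames (7)
9: fault, frames (7 9)
1: fault, frames (7 9 1)
7: hit
6: fault, frames (9 1 7 6)
0: fault, evict 9, frames (1 7 6 0)
7: hit
3: fault, evict 1, frames (6 0 7 3)
6: hit
7: hit
3: hit
1: fault, evict 0, frames (6 7 3 1)
7: hit
8: fault, evict 6, frames (3 1 7 8)
7: hit
1: hit

{1, 3, 7, 8}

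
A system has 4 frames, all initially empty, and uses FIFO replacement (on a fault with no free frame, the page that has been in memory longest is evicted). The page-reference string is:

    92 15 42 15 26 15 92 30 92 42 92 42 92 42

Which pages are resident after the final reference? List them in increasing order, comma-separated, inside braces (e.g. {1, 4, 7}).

92 -> miss, frames [92]
15 -> miss, frames [92, 15]
42 -> miss, frames [92, 15, 42]
15 -> hit
26 -> miss, frames [92, 15, 42, 26]
15 -> hit
92 -> hit
30 -> miss, evict 92, frames [15, 42, 26, 30]
92 -> miss, evict 15, frames [42, 26, 30, 92]
42 -> hit
92 -> hit
42 -> hit
92 -> hit
42 -> hit

{26, 30, 42, 92}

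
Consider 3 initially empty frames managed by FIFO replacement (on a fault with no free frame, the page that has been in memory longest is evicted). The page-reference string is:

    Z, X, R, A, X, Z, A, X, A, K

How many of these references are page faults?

Z: fault, frames [Z]
X: fault, frames [Z, X]
R: fault, frames [Z, X, R]
A: fault, evict Z, frames [X, R, A]
X: hit
Z: fault, evict X, frames [R, A, Z]
A: hit
X: fault, evict R, frames [A, Z, X]
A: hit
K: fault, evict A, frames [Z, X, K]
Page faults: 7.

7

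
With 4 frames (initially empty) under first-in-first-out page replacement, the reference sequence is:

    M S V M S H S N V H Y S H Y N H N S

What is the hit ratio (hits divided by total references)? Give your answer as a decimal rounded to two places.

M: fault, frames (M)
S: fault, frames (M S)
V: fault, frames (M S V)
M: hit
S: hit
H: fault, frames (M S V H)
S: hit
N: fault, evict M, frames (S V H N)
V: hit
H: hit
Y: fault, evict S, frames (V H N Y)
S: fault, evict V, frames (H N Y S)
H: hit
Y: hit
N: hit
H: hit
N: hit
S: hit
Hits: 11 of 18 references → 11/18 = 0.6111.

0.61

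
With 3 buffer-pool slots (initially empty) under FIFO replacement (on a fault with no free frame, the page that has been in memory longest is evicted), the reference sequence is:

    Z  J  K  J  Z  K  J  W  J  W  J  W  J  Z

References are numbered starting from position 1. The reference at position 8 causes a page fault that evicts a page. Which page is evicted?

Z

pos 1: Z: fault, frames {Z}
pos 2: J: fault, frames {Z,J}
pos 3: K: fault, frames {Z,J,K}
pos 4: J: hit
pos 5: Z: hit
pos 6: K: hit
pos 7: J: hit
pos 8: W: fault, evict Z, frames {J,K,W}
At position 8, page Z is evicted.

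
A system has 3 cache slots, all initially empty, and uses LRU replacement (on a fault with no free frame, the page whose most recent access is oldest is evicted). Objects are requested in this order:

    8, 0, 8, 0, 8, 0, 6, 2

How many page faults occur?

4

8 → miss, frames [8]
0 → miss, frames [8, 0]
8 → hit
0 → hit
8 → hit
0 → hit
6 → miss, frames [8, 0, 6]
2 → miss, evict 8, frames [0, 6, 2]
Page faults: 4.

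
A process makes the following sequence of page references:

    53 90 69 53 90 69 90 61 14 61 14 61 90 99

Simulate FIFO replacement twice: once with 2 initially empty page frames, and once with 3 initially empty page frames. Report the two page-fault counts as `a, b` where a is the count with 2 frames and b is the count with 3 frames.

10, 7

2 frames: F F F F F F . F F . . . F F → 10 faults.
3 frames: F F F . . . . F F . . . F F → 7 faults.
7 < 10: adding a frame reduced faults, as is typical.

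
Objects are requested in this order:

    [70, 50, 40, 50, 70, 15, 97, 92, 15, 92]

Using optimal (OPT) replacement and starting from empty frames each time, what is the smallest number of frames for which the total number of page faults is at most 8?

2

f=1: 10 faults
f=2: 7 faults
f=3: 6 faults
f=4: 6 faults
f=5: 6 faults
f=6: 6 faults
Smallest f with faults ≤ 8 is 2.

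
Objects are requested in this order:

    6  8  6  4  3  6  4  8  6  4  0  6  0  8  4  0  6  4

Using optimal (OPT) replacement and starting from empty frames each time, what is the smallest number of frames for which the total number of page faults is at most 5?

4

f=1: 18 faults
f=2: 11 faults
f=3: 7 faults
f=4: 5 faults
f=5: 5 faults
Smallest f with faults ≤ 5 is 4.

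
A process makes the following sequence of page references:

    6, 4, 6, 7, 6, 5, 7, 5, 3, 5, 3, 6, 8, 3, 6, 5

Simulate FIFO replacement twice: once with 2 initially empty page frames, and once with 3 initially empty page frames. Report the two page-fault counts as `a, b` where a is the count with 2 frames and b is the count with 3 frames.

2 frames: F F . F F F F . F F . F F F F F → 13 faults.
3 frames: F F . F . F . . F . . F F . . F → 8 faults.
8 < 13: adding a frame reduced faults, as is typical.

13, 8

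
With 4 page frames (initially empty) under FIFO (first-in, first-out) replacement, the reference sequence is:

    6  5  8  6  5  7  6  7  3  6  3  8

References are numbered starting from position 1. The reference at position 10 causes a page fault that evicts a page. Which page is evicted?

5

pos 1: 6 → fault, frames (6)
pos 2: 5 → fault, frames (6 5)
pos 3: 8 → fault, frames (6 5 8)
pos 4: 6 → hit
pos 5: 5 → hit
pos 6: 7 → fault, frames (6 5 8 7)
pos 7: 6 → hit
pos 8: 7 → hit
pos 9: 3 → fault, evict 6, frames (5 8 7 3)
pos 10: 6 → fault, evict 5, frames (8 7 3 6)
At position 10, page 5 is evicted.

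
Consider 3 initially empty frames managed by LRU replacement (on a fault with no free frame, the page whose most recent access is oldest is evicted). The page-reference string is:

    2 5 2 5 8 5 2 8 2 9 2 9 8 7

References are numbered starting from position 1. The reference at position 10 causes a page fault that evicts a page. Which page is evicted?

5

pos 1: 2 → fault, frames [2]
pos 2: 5 → fault, frames [2, 5]
pos 3: 2 → hit
pos 4: 5 → hit
pos 5: 8 → fault, frames [2, 5, 8]
pos 6: 5 → hit
pos 7: 2 → hit
pos 8: 8 → hit
pos 9: 2 → hit
pos 10: 9 → fault, evict 5, frames [8, 2, 9]
At position 10, page 5 is evicted.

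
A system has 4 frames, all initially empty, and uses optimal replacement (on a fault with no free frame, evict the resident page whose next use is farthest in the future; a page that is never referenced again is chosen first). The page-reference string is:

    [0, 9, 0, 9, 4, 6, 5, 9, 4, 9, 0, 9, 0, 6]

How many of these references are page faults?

0: miss, frames (0)
9: miss, frames (0 9)
0: hit
9: hit
4: miss, frames (0 9 4)
6: miss, frames (0 9 4 6)
5: miss, evict 6, frames (0 9 4 5)
9: hit
4: hit
9: hit
0: hit
9: hit
0: hit
6: miss, evict 5, frames (0 9 4 6)
Page faults: 6.

6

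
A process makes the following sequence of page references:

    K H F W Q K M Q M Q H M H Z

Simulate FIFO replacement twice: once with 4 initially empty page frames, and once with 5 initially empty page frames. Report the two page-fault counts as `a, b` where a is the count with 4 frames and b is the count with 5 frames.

4 frames: F F F F F F F . . . F . . F → 9 faults.
5 frames: F F F F F . F . . . . . . F → 7 faults.
7 < 9: adding a frame reduced faults, as is typical.

9, 7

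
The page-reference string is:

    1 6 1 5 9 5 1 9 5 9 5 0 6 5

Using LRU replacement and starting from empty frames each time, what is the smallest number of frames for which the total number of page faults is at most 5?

5

f=1: 14 faults
f=2: 10 faults
f=3: 6 faults
f=4: 6 faults
f=5: 5 faults
Smallest f with faults ≤ 5 is 5.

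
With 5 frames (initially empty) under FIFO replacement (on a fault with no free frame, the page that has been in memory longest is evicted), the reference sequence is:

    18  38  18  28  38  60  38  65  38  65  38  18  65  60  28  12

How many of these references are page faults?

6

18 -> fault, frames (18)
38 -> fault, frames (18 38)
18 -> hit
28 -> fault, frames (18 38 28)
38 -> hit
60 -> fault, frames (18 38 28 60)
38 -> hit
65 -> fault, frames (18 38 28 60 65)
38 -> hit
65 -> hit
38 -> hit
18 -> hit
65 -> hit
60 -> hit
28 -> hit
12 -> fault, evict 18, frames (38 28 60 65 12)
Page faults: 6.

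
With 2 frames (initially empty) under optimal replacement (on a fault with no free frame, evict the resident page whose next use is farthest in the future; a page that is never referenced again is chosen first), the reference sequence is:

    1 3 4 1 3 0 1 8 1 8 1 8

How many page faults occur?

1 -> fault, frames {1}
3 -> fault, frames {1,3}
4 -> fault, evict 3, frames {1,4}
1 -> hit
3 -> fault, evict 4, frames {1,3}
0 -> fault, evict 3, frames {1,0}
1 -> hit
8 -> fault, evict 0, frames {1,8}
1 -> hit
8 -> hit
1 -> hit
8 -> hit
Page faults: 6.

6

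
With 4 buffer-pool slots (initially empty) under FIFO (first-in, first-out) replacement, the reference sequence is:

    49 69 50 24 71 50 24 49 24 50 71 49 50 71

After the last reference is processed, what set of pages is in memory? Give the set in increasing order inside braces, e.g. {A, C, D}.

{24, 49, 50, 71}

49 → fault, frames (49)
69 → fault, frames (49 69)
50 → fault, frames (49 69 50)
24 → fault, frames (49 69 50 24)
71 → fault, evict 49, frames (69 50 24 71)
50 → hit
24 → hit
49 → fault, evict 69, frames (50 24 71 49)
24 → hit
50 → hit
71 → hit
49 → hit
50 → hit
71 → hit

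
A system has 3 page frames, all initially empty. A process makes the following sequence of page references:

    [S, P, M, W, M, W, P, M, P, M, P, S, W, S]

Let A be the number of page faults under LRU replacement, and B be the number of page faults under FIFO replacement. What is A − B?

1

Under LRU: F F F F . . . . . . . F F . → 6 faults.
Under FIFO: F F F F . . . . . . . F . . → 5 faults.
A − B = 6 − 5 = 1.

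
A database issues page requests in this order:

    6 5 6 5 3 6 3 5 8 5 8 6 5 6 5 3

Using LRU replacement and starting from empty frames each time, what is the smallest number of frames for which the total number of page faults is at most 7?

f=1: 16 faults
f=2: 9 faults
f=3: 6 faults
f=4: 4 faults
Smallest f with faults ≤ 7 is 3.

3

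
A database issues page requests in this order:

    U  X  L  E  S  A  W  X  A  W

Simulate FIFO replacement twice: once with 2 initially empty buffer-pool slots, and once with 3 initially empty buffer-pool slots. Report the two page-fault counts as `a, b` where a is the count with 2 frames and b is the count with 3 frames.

2 frames: F F F F F F F F F F → 10 faults.
3 frames: F F F F F F F F . . → 8 faults.
8 < 10: adding a frame reduced faults, as is typical.

10, 8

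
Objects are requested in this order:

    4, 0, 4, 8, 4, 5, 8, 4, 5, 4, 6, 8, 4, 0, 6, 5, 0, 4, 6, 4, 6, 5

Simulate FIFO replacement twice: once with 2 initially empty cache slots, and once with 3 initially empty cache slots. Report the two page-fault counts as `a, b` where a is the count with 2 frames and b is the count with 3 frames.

18, 11

2 frames: F F . F F F F F F . F F F F F F F F F . . F → 18 faults.
3 frames: F F . F . F . F . . F F . F . F . F F . . . → 11 faults.
11 < 18: adding a frame reduced faults, as is typical.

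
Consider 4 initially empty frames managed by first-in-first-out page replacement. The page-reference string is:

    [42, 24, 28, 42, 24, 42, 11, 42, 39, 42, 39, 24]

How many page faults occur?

42: fault, frames (42)
24: fault, frames (42 24)
28: fault, frames (42 24 28)
42: hit
24: hit
42: hit
11: fault, frames (42 24 28 11)
42: hit
39: fault, evict 42, frames (24 28 11 39)
42: fault, evict 24, frames (28 11 39 42)
39: hit
24: fault, evict 28, frames (11 39 42 24)
Page faults: 7.

7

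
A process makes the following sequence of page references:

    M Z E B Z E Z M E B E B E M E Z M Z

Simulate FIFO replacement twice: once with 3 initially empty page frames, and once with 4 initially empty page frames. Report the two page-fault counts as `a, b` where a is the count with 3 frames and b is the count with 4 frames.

6, 4

3 frames: F F F F . . . F . . . . . . . F . . → 6 faults.
4 frames: F F F F . . . . . . . . . . . . . . → 4 faults.
4 < 6: adding a frame reduced faults, as is typical.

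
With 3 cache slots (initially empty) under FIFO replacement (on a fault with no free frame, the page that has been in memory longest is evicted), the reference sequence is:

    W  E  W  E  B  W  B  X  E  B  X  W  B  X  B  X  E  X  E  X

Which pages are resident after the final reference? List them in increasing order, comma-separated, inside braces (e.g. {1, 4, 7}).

{E, W, X}

W -> fault, frames {W}
E -> fault, frames {W,E}
W -> hit
E -> hit
B -> fault, frames {W,E,B}
W -> hit
B -> hit
X -> fault, evict W, frames {E,B,X}
E -> hit
B -> hit
X -> hit
W -> fault, evict E, frames {B,X,W}
B -> hit
X -> hit
B -> hit
X -> hit
E -> fault, evict B, frames {X,W,E}
X -> hit
E -> hit
X -> hit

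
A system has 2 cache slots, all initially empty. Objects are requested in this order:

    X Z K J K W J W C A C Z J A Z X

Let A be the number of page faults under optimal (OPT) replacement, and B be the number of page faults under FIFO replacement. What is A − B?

Under OPT: F F F F . F . . F F . F F . F F → 11 faults.
Under FIFO: F F F F . F . . F F . F F F F F → 12 faults.
A − B = 11 − 12 = -1.

-1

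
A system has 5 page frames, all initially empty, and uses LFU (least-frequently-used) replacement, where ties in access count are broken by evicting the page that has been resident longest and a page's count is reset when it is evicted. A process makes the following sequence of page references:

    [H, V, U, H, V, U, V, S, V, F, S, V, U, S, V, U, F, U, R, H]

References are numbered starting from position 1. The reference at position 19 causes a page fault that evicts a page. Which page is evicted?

pos 1: H → fault, frames {H}
pos 2: V → fault, frames {H,V}
pos 3: U → fault, frames {H,V,U}
pos 4: H → hit
pos 5: V → hit
pos 6: U → hit
pos 7: V → hit
pos 8: S → fault, frames {H,V,U,S}
pos 9: V → hit
pos 10: F → fault, frames {H,V,U,S,F}
pos 11: S → hit
pos 12: V → hit
pos 13: U → hit
pos 14: S → hit
pos 15: V → hit
pos 16: U → hit
pos 17: F → hit
pos 18: U → hit
pos 19: R → fault, evict H, frames {V,U,S,F,R}
At position 19, page H is evicted.

H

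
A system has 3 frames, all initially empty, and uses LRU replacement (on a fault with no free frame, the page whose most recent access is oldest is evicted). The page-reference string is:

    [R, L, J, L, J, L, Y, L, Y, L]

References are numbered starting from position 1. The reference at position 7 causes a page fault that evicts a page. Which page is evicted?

R

pos 1: R: miss, frames (R)
pos 2: L: miss, frames (R L)
pos 3: J: miss, frames (R L J)
pos 4: L: hit
pos 5: J: hit
pos 6: L: hit
pos 7: Y: miss, evict R, frames (J L Y)
At position 7, page R is evicted.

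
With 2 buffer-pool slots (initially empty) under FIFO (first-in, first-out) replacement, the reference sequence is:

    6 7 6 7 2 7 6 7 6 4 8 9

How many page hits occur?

6 -> miss, frames {6}
7 -> miss, frames {6,7}
6 -> hit
7 -> hit
2 -> miss, evict 6, frames {7,2}
7 -> hit
6 -> miss, evict 7, frames {2,6}
7 -> miss, evict 2, frames {6,7}
6 -> hit
4 -> miss, evict 6, frames {7,4}
8 -> miss, evict 7, frames {4,8}
9 -> miss, evict 4, frames {8,9}
Hits: 4.

4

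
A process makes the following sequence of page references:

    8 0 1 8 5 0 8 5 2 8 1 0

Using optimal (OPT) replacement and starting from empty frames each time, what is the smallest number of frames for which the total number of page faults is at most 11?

f=1: 12 faults
f=2: 9 faults
f=3: 6 faults
f=4: 5 faults
f=5: 5 faults
Smallest f with faults ≤ 11 is 2.

2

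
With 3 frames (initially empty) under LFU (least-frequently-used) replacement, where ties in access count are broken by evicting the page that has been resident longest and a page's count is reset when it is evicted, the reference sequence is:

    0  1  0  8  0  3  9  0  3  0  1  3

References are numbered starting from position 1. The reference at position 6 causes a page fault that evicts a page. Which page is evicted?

pos 1: 0 → miss, frames (0)
pos 2: 1 → miss, frames (0 1)
pos 3: 0 → hit
pos 4: 8 → miss, frames (0 1 8)
pos 5: 0 → hit
pos 6: 3 → miss, evict 1, frames (0 8 3)
At position 6, page 1 is evicted.

1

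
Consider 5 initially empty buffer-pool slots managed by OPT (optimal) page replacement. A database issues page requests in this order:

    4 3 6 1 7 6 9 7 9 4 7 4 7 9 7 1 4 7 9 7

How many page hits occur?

4: fault, frames (4)
3: fault, frames (4 3)
6: fault, frames (4 3 6)
1: fault, frames (4 3 6 1)
7: fault, frames (4 3 6 1 7)
6: hit
9: fault, evict 6, frames (4 3 1 7 9)
7: hit
9: hit
4: hit
7: hit
4: hit
7: hit
9: hit
7: hit
1: hit
4: hit
7: hit
9: hit
7: hit
Hits: 14.

14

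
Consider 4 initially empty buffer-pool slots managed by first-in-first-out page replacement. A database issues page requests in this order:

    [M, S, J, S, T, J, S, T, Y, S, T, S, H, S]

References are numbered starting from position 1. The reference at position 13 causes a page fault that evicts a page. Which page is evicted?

pos 1: M: miss, frames {M}
pos 2: S: miss, frames {M,S}
pos 3: J: miss, frames {M,S,J}
pos 4: S: hit
pos 5: T: miss, frames {M,S,J,T}
pos 6: J: hit
pos 7: S: hit
pos 8: T: hit
pos 9: Y: miss, evict M, frames {S,J,T,Y}
pos 10: S: hit
pos 11: T: hit
pos 12: S: hit
pos 13: H: miss, evict S, frames {J,T,Y,H}
At position 13, page S is evicted.

S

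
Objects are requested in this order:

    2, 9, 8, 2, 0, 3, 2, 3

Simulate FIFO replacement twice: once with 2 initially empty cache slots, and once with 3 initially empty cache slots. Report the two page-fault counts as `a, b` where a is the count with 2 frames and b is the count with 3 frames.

2 frames: F F F F F F F . → 7 faults.
3 frames: F F F . F F F . → 6 faults.
6 < 7: adding a frame reduced faults, as is typical.

7, 6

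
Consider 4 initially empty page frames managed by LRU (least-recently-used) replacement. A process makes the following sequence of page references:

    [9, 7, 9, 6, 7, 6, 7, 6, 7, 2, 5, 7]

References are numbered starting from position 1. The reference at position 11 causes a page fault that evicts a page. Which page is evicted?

9

pos 1: 9 -> fault, frames {9}
pos 2: 7 -> fault, frames {9,7}
pos 3: 9 -> hit
pos 4: 6 -> fault, frames {7,9,6}
pos 5: 7 -> hit
pos 6: 6 -> hit
pos 7: 7 -> hit
pos 8: 6 -> hit
pos 9: 7 -> hit
pos 10: 2 -> fault, frames {9,6,7,2}
pos 11: 5 -> fault, evict 9, frames {6,7,2,5}
At position 11, page 9 is evicted.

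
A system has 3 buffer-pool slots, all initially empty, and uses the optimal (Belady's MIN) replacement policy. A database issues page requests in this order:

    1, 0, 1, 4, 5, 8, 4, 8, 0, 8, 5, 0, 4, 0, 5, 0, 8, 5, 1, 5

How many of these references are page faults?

8

1: miss, frames [1]
0: miss, frames [1, 0]
1: hit
4: miss, frames [1, 0, 4]
5: miss, evict 1, frames [0, 4, 5]
8: miss, evict 5, frames [0, 4, 8]
4: hit
8: hit
0: hit
8: hit
5: miss, evict 8, frames [0, 4, 5]
0: hit
4: hit
0: hit
5: hit
0: hit
8: miss, evict 4, frames [0, 5, 8]
5: hit
1: miss, evict 8, frames [0, 5, 1]
5: hit
Page faults: 8.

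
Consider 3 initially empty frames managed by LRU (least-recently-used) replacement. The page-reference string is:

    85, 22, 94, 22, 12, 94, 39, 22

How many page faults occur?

6

85: miss, frames (85)
22: miss, frames (85 22)
94: miss, frames (85 22 94)
22: hit
12: miss, evict 85, frames (94 22 12)
94: hit
39: miss, evict 22, frames (12 94 39)
22: miss, evict 12, frames (94 39 22)
Page faults: 6.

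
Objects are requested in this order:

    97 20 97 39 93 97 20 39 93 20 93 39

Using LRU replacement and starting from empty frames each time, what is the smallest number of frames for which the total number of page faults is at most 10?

f=1: 12 faults
f=2: 10 faults
f=3: 7 faults
f=4: 4 faults
Smallest f with faults ≤ 10 is 2.

2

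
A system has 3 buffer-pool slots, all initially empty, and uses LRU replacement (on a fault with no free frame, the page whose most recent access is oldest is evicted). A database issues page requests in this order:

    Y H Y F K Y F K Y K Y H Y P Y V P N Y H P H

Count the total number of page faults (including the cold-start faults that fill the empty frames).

11

Y → miss, frames (Y)
H → miss, frames (Y H)
Y → hit
F → miss, frames (H Y F)
K → miss, evict H, frames (Y F K)
Y → hit
F → hit
K → hit
Y → hit
K → hit
Y → hit
H → miss, evict F, frames (K Y H)
Y → hit
P → miss, evict K, frames (H Y P)
Y → hit
V → miss, evict H, frames (P Y V)
P → hit
N → miss, evict Y, frames (V P N)
Y → miss, evict V, frames (P N Y)
H → miss, evict P, frames (N Y H)
P → miss, evict N, frames (Y H P)
H → hit
Page faults: 11.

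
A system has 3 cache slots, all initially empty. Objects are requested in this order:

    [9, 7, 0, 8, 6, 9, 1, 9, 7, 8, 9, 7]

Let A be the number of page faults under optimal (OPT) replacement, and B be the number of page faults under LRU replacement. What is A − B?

Under OPT: F F F F F . F . . F . . → 7 faults.
Under LRU: F F F F F F F . F F . . → 9 faults.
A − B = 7 − 9 = -2.

-2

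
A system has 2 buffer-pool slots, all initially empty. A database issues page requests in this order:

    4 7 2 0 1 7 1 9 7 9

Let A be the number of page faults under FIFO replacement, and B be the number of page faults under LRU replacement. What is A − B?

Under FIFO: F F F F F F . F . . → 7 faults.
Under LRU: F F F F F F . F F . → 8 faults.
A − B = 7 − 8 = -1.

-1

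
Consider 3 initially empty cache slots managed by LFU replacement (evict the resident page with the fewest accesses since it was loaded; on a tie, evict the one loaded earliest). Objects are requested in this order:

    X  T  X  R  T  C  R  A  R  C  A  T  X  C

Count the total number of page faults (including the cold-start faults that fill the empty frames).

X: miss, frames [X]
T: miss, frames [X, T]
X: hit
R: miss, frames [X, T, R]
T: hit
C: miss, evict R, frames [X, T, C]
R: miss, evict C, frames [X, T, R]
A: miss, evict R, frames [X, T, A]
R: miss, evict A, frames [X, T, R]
C: miss, evict R, frames [X, T, C]
A: miss, evict C, frames [X, T, A]
T: hit
X: hit
C: miss, evict A, frames [X, T, C]
Page faults: 10.

10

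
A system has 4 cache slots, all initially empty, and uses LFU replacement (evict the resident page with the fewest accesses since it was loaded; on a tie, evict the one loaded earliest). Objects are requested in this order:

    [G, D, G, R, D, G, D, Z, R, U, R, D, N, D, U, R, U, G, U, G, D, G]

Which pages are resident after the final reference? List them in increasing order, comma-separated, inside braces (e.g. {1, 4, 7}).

{D, G, R, U}

G: miss, frames (G)
D: miss, frames (G D)
G: hit
R: miss, frames (G D R)
D: hit
G: hit
D: hit
Z: miss, frames (G D R Z)
R: hit
U: miss, evict Z, frames (G D R U)
R: hit
D: hit
N: miss, evict U, frames (G D R N)
D: hit
U: miss, evict N, frames (G D R U)
R: hit
U: hit
G: hit
U: hit
G: hit
D: hit
G: hit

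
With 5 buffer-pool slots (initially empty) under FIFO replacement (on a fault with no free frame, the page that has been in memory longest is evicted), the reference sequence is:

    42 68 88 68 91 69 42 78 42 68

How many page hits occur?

2

42 → miss, frames (42)
68 → miss, frames (42 68)
88 → miss, frames (42 68 88)
68 → hit
91 → miss, frames (42 68 88 91)
69 → miss, frames (42 68 88 91 69)
42 → hit
78 → miss, evict 42, frames (68 88 91 69 78)
42 → miss, evict 68, frames (88 91 69 78 42)
68 → miss, evict 88, frames (91 69 78 42 68)
Hits: 2.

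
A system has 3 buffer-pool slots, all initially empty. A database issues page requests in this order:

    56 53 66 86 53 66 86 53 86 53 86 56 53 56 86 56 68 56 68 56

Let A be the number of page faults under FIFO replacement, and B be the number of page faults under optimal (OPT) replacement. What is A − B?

1

Under FIFO: F F F F . . . . . . . F F . . . F . . . → 7 faults.
Under OPT: F F F F . . . . . . . F . . . . F . . . → 6 faults.
A − B = 7 − 6 = 1.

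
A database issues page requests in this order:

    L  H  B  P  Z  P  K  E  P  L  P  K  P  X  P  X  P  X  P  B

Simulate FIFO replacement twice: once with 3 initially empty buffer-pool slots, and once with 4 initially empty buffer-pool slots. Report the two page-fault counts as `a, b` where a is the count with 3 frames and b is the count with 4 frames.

3 frames: F F F F F . F F F F . F . F F . . . . F → 13 faults.
4 frames: F F F F F . F F . F F . . F . . . . . F → 11 faults.
11 < 13: adding a frame reduced faults, as is typical.

13, 11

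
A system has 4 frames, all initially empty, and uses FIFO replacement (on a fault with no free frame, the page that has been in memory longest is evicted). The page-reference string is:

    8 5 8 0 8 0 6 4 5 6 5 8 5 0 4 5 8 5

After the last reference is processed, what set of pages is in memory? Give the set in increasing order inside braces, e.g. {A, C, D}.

{0, 4, 5, 8}

8 → fault, frames [8]
5 → fault, frames [8, 5]
8 → hit
0 → fault, frames [8, 5, 0]
8 → hit
0 → hit
6 → fault, frames [8, 5, 0, 6]
4 → fault, evict 8, frames [5, 0, 6, 4]
5 → hit
6 → hit
5 → hit
8 → fault, evict 5, frames [0, 6, 4, 8]
5 → fault, evict 0, frames [6, 4, 8, 5]
0 → fault, evict 6, frames [4, 8, 5, 0]
4 → hit
5 → hit
8 → hit
5 → hit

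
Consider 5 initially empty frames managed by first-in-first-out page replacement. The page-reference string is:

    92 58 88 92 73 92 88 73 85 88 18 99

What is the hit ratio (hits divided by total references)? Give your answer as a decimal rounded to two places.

92 -> miss, frames [92]
58 -> miss, frames [92, 58]
88 -> miss, frames [92, 58, 88]
92 -> hit
73 -> miss, frames [92, 58, 88, 73]
92 -> hit
88 -> hit
73 -> hit
85 -> miss, frames [92, 58, 88, 73, 85]
88 -> hit
18 -> miss, evict 92, frames [58, 88, 73, 85, 18]
99 -> miss, evict 58, frames [88, 73, 85, 18, 99]
Hits: 5 of 12 references → 5/12 = 0.4167.

0.42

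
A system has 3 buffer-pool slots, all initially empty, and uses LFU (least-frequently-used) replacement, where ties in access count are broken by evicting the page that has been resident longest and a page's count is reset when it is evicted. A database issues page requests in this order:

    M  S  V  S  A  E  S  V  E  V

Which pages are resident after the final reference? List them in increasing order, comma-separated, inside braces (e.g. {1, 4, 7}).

{E, S, V}

M -> fault, frames {M}
S -> fault, frames {M,S}
V -> fault, frames {M,S,V}
S -> hit
A -> fault, evict M, frames {S,V,A}
E -> fault, evict V, frames {S,A,E}
S -> hit
V -> fault, evict A, frames {S,E,V}
E -> hit
V -> hit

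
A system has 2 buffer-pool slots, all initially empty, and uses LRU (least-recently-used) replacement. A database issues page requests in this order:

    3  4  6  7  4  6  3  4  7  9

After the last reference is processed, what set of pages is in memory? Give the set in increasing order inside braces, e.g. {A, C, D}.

{7, 9}

3 → miss, frames (3)
4 → miss, frames (3 4)
6 → miss, evict 3, frames (4 6)
7 → miss, evict 4, frames (6 7)
4 → miss, evict 6, frames (7 4)
6 → miss, evict 7, frames (4 6)
3 → miss, evict 4, frames (6 3)
4 → miss, evict 6, frames (3 4)
7 → miss, evict 3, frames (4 7)
9 → miss, evict 4, frames (7 9)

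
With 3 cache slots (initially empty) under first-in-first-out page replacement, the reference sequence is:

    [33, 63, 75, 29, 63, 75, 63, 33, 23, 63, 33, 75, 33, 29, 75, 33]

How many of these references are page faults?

10

33: miss, frames (33)
63: miss, frames (33 63)
75: miss, frames (33 63 75)
29: miss, evict 33, frames (63 75 29)
63: hit
75: hit
63: hit
33: miss, evict 63, frames (75 29 33)
23: miss, evict 75, frames (29 33 23)
63: miss, evict 29, frames (33 23 63)
33: hit
75: miss, evict 33, frames (23 63 75)
33: miss, evict 23, frames (63 75 33)
29: miss, evict 63, frames (75 33 29)
75: hit
33: hit
Page faults: 10.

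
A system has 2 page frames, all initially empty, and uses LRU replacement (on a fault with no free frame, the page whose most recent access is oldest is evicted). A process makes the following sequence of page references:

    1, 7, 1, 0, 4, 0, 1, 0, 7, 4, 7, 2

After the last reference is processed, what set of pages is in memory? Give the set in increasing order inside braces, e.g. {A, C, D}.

{2, 7}

1: miss, frames [1]
7: miss, frames [1, 7]
1: hit
0: miss, evict 7, frames [1, 0]
4: miss, evict 1, frames [0, 4]
0: hit
1: miss, evict 4, frames [0, 1]
0: hit
7: miss, evict 1, frames [0, 7]
4: miss, evict 0, frames [7, 4]
7: hit
2: miss, evict 4, frames [7, 2]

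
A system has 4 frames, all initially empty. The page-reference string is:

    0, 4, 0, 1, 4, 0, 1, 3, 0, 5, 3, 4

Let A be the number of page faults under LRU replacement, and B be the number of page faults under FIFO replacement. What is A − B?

1

Under LRU: F F . F . . . F . F . F → 6 faults.
Under FIFO: F F . F . . . F . F . . → 5 faults.
A − B = 6 − 5 = 1.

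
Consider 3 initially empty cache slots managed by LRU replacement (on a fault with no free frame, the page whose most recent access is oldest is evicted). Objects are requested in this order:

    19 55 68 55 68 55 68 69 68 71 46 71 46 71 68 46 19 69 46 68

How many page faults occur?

19 → fault, frames [19]
55 → fault, frames [19, 55]
68 → fault, frames [19, 55, 68]
55 → hit
68 → hit
55 → hit
68 → hit
69 → fault, evict 19, frames [55, 68, 69]
68 → hit
71 → fault, evict 55, frames [69, 68, 71]
46 → fault, evict 69, frames [68, 71, 46]
71 → hit
46 → hit
71 → hit
68 → hit
46 → hit
19 → fault, evict 71, frames [68, 46, 19]
69 → fault, evict 68, frames [46, 19, 69]
46 → hit
68 → fault, evict 19, frames [69, 46, 68]
Page faults: 9.

9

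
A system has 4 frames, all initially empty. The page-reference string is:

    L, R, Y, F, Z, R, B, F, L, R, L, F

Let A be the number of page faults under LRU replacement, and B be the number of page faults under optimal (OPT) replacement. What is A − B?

Under LRU: F F F F F . F . F . . . → 7 faults.
Under OPT: F F F F F . F . . . . . → 6 faults.
A − B = 7 − 6 = 1.

1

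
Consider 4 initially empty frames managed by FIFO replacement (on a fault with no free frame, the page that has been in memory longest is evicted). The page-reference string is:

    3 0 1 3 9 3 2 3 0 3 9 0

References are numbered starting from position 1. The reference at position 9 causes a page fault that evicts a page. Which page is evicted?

pos 1: 3 -> miss, frames {3}
pos 2: 0 -> miss, frames {3,0}
pos 3: 1 -> miss, frames {3,0,1}
pos 4: 3 -> hit
pos 5: 9 -> miss, frames {3,0,1,9}
pos 6: 3 -> hit
pos 7: 2 -> miss, evict 3, frames {0,1,9,2}
pos 8: 3 -> miss, evict 0, frames {1,9,2,3}
pos 9: 0 -> miss, evict 1, frames {9,2,3,0}
At position 9, page 1 is evicted.

1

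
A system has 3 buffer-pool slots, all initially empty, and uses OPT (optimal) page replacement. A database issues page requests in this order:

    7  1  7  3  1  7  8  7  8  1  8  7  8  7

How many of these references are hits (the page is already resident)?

7 -> miss, frames [7]
1 -> miss, frames [7, 1]
7 -> hit
3 -> miss, frames [7, 1, 3]
1 -> hit
7 -> hit
8 -> miss, evict 3, frames [7, 1, 8]
7 -> hit
8 -> hit
1 -> hit
8 -> hit
7 -> hit
8 -> hit
7 -> hit
Hits: 10.

10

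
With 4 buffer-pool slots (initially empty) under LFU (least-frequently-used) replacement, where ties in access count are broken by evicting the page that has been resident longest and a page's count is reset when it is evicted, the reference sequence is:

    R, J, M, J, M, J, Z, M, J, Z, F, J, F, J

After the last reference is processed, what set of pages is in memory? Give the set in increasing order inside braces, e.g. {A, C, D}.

R → fault, frames [R]
J → fault, frames [R, J]
M → fault, frames [R, J, M]
J → hit
M → hit
J → hit
Z → fault, frames [R, J, M, Z]
M → hit
J → hit
Z → hit
F → fault, evict R, frames [J, M, Z, F]
J → hit
F → hit
J → hit

{F, J, M, Z}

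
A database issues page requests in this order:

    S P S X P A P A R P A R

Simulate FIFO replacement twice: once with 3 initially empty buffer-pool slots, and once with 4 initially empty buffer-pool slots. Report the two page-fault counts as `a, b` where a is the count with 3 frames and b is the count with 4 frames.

3 frames: F F . F . F . . F F . . → 6 faults.
4 frames: F F . F . F . . F . . . → 5 faults.
5 < 6: adding a frame reduced faults, as is typical.

6, 5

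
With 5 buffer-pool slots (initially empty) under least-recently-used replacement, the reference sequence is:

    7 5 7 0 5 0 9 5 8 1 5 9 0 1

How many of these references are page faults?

6

7: fault, frames [7]
5: fault, frames [7, 5]
7: hit
0: fault, frames [5, 7, 0]
5: hit
0: hit
9: fault, frames [7, 5, 0, 9]
5: hit
8: fault, frames [7, 0, 9, 5, 8]
1: fault, evict 7, frames [0, 9, 5, 8, 1]
5: hit
9: hit
0: hit
1: hit
Page faults: 6.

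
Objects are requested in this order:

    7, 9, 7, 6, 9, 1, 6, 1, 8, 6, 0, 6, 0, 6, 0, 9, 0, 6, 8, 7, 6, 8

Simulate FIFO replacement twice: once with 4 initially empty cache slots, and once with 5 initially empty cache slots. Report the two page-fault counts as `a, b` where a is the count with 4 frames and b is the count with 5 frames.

10, 7

4 frames: F F . F . F . . F . F . . . . F . F . F . F → 10 faults.
5 frames: F F . F . F . . F . F . . . . . . . . F . . → 7 faults.
7 < 10: adding a frame reduced faults, as is typical.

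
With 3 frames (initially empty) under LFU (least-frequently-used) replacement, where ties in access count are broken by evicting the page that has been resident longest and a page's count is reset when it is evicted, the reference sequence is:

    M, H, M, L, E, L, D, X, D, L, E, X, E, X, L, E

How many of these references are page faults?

12

M → fault, frames {M}
H → fault, frames {M,H}
M → hit
L → fault, frames {M,H,L}
E → fault, evict H, frames {M,L,E}
L → hit
D → fault, evict E, frames {M,L,D}
X → fault, evict D, frames {M,L,X}
D → fault, evict X, frames {M,L,D}
L → hit
E → fault, evict D, frames {M,L,E}
X → fault, evict E, frames {M,L,X}
E → fault, evict X, frames {M,L,E}
X → fault, evict E, frames {M,L,X}
L → hit
E → fault, evict X, frames {M,L,E}
Page faults: 12.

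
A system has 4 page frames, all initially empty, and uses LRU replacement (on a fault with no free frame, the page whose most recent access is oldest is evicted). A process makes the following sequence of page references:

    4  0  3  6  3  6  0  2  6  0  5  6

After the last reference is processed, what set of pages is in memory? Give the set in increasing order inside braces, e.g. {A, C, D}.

{0, 2, 5, 6}

4 → fault, frames [4]
0 → fault, frames [4, 0]
3 → fault, frames [4, 0, 3]
6 → fault, frames [4, 0, 3, 6]
3 → hit
6 → hit
0 → hit
2 → fault, evict 4, frames [3, 6, 0, 2]
6 → hit
0 → hit
5 → fault, evict 3, frames [2, 6, 0, 5]
6 → hit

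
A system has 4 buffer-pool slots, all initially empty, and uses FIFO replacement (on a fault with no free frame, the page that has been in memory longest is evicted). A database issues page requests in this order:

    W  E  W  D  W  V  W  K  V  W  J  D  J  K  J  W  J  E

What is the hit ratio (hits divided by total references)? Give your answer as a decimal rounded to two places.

0.50

W: fault, frames [W]
E: fault, frames [W, E]
W: hit
D: fault, frames [W, E, D]
W: hit
V: fault, frames [W, E, D, V]
W: hit
K: fault, evict W, frames [E, D, V, K]
V: hit
W: fault, evict E, frames [D, V, K, W]
J: fault, evict D, frames [V, K, W, J]
D: fault, evict V, frames [K, W, J, D]
J: hit
K: hit
J: hit
W: hit
J: hit
E: fault, evict K, frames [W, J, D, E]
Hits: 9 of 18 references → 9/18 = 0.5000.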